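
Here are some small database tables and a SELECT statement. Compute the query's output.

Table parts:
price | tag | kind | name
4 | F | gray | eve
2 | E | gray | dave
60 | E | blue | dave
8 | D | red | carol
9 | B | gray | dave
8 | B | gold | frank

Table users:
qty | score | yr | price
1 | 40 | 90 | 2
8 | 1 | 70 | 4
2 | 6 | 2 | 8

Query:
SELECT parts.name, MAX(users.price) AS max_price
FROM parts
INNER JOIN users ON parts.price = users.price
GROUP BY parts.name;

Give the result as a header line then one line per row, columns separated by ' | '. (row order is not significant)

After JOIN users (4 rows):
parts.price | parts.tag | parts.kind | parts.name | users.qty | users.score | users.yr | users.price
4 | F | gray | eve | 8 | 1 | 70 | 4
2 | E | gray | dave | 1 | 40 | 90 | 2
8 | D | red | carol | 2 | 6 | 2 | 8
8 | B | gold | frank | 2 | 6 | 2 | 8
After GROUP BY (4 rows):
parts.name | max_price
eve | 4
dave | 2
carol | 8
frank | 8

== RESULT ==
parts.name | max_price
eve | 4
dave | 2
carol | 8
frank | 8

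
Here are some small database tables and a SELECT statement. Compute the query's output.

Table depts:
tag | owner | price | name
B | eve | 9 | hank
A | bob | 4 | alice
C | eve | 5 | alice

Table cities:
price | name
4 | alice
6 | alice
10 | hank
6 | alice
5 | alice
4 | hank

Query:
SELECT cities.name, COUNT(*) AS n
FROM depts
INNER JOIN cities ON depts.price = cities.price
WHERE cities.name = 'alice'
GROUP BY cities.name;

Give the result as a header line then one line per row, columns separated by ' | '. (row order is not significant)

== RESULT ==
cities.name | n
alice | 2

Derivation:
After JOIN cities (3 rows):
depts.tag | depts.owner | depts.price | depts.name | cities.price | cities.name
A | bob | 4 | alice | 4 | alice
A | bob | 4 | alice | 4 | hank
C | eve | 5 | alice | 5 | alice
After WHERE (2 rows):
depts.tag | depts.owner | depts.price | depts.name | cities.price | cities.name
A | bob | 4 | alice | 4 | alice
C | eve | 5 | alice | 5 | alice
After GROUP BY (1 rows):
cities.name | n
alice | 2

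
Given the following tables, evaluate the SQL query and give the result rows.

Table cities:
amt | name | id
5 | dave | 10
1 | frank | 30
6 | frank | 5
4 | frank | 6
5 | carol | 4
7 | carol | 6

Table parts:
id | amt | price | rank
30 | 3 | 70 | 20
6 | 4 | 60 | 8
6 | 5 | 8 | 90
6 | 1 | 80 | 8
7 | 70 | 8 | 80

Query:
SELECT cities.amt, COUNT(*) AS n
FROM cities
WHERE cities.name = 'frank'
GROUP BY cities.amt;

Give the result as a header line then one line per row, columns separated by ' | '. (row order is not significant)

After WHERE (3 rows):
cities.amt | cities.name | cities.id
1 | frank | 30
6 | frank | 5
4 | frank | 6
After GROUP BY (3 rows):
cities.amt | n
1 | 1
6 | 1
4 | 1

== RESULT ==
cities.amt | n
1 | 1
6 | 1
4 | 1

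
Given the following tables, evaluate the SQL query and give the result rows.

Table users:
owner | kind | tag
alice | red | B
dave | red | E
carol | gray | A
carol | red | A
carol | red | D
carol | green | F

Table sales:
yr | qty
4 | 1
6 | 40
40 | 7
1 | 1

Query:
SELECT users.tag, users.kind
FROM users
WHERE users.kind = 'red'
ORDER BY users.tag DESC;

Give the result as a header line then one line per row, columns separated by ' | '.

== RESULT ==
users.tag | users.kind
E | red
D | red
B | red
A | red

Derivation:
After WHERE (4 rows):
users.owner | users.kind | users.tag
alice | red | B
dave | red | E
carol | red | A
carol | red | D
After SELECT (4 rows):
users.tag | users.kind
B | red
E | red
A | red
D | red
After ORDER BY (4 rows):
users.tag | users.kind
E | red
D | red
B | red
A | red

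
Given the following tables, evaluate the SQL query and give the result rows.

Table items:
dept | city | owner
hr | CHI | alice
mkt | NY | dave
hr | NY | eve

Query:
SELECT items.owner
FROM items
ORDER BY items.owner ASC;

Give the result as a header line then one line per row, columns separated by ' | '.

After SELECT (3 rows):
items.owner
alice
dave
eve
After ORDER BY (3 rows):
items.owner
alice
dave
eve

== RESULT ==
items.owner
alice
dave
eve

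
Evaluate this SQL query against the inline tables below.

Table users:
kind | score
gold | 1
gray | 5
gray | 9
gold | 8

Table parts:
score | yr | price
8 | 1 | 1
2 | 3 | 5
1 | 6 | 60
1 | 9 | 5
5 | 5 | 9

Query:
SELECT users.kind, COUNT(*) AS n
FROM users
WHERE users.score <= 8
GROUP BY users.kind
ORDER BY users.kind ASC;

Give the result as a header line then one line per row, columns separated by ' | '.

== RESULT ==
users.kind | n
gold | 2
gray | 1

Derivation:
After WHERE (3 rows):
users.kind | users.score
gold | 1
gray | 5
gold | 8
After GROUP BY (2 rows):
users.kind | n
gold | 2
gray | 1
After ORDER BY (2 rows):
users.kind | n
gold | 2
gray | 1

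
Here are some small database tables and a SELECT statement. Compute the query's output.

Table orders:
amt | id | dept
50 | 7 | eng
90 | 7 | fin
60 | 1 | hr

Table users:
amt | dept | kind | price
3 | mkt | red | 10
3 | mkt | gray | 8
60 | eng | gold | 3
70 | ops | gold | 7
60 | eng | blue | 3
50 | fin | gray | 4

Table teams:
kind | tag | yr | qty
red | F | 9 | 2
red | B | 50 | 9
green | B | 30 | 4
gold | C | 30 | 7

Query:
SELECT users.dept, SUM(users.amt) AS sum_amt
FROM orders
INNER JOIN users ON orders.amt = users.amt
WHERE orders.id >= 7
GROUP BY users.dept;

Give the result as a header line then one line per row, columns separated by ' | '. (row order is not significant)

== RESULT ==
users.dept | sum_amt
fin | 50

Derivation:
After JOIN users (3 rows):
orders.amt | orders.id | orders.dept | users.amt | users.dept | users.kind | users.price
50 | 7 | eng | 50 | fin | gray | 4
60 | 1 | hr | 60 | eng | gold | 3
60 | 1 | hr | 60 | eng | blue | 3
After WHERE (1 rows):
orders.amt | orders.id | orders.dept | users.amt | users.dept | users.kind | users.price
50 | 7 | eng | 50 | fin | gray | 4
After GROUP BY (1 rows):
users.dept | sum_amt
fin | 50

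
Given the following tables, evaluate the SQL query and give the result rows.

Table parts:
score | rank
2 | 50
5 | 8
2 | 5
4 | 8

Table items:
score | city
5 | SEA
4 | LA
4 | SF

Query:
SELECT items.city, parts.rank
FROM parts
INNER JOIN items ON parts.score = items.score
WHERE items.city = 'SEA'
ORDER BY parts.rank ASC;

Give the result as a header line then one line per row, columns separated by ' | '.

After JOIN items (3 rows):
parts.score | parts.rank | items.score | items.city
5 | 8 | 5 | SEA
4 | 8 | 4 | LA
4 | 8 | 4 | SF
After WHERE (1 rows):
parts.score | parts.rank | items.score | items.city
5 | 8 | 5 | SEA
After SELECT (1 rows):
items.city | parts.rank
SEA | 8
After ORDER BY (1 rows):
items.city | parts.rank
SEA | 8

== RESULT ==
items.city | parts.rank
SEA | 8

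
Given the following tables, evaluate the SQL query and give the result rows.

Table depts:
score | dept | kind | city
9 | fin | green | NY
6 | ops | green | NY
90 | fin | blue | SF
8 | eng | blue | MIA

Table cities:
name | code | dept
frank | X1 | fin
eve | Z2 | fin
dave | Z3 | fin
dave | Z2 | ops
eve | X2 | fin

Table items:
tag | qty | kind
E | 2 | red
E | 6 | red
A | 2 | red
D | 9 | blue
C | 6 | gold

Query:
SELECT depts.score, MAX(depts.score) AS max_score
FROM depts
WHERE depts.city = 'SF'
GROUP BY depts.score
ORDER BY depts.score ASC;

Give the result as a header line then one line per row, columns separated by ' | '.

After WHERE (1 rows):
depts.score | depts.dept | depts.kind | depts.city
90 | fin | blue | SF
After GROUP BY (1 rows):
depts.score | max_score
90 | 90
After ORDER BY (1 rows):
depts.score | max_score
90 | 90

== RESULT ==
depts.score | max_score
90 | 90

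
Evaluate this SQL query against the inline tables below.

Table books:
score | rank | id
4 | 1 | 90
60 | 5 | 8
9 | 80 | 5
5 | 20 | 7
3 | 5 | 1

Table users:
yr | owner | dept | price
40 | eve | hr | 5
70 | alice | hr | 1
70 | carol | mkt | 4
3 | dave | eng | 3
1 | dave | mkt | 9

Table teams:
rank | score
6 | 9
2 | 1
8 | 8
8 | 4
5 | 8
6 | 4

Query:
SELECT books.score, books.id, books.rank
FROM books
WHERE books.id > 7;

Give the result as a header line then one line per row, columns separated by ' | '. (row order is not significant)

After WHERE (2 rows):
books.score | books.rank | books.id
4 | 1 | 90
60 | 5 | 8
After SELECT (2 rows):
books.score | books.id | books.rank
4 | 90 | 1
60 | 8 | 5

== RESULT ==
books.score | books.id | books.rank
4 | 90 | 1
60 | 8 | 5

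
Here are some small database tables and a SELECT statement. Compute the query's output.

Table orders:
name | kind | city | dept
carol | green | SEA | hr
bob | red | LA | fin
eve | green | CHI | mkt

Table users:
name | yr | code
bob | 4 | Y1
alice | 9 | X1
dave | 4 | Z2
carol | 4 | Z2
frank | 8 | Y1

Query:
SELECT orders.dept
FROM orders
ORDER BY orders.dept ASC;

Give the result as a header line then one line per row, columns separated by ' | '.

== RESULT ==
orders.dept
fin
hr
mkt

Derivation:
After SELECT (3 rows):
orders.dept
hr
fin
mkt
After ORDER BY (3 rows):
orders.dept
fin
hr
mkt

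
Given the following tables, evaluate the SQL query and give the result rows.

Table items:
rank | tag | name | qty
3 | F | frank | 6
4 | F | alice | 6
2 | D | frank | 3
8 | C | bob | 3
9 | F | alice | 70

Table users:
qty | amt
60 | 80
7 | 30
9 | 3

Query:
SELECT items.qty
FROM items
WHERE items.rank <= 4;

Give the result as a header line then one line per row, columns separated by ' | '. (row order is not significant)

== RESULT ==
items.qty
6
6
3

Derivation:
After WHERE (3 rows):
items.rank | items.tag | items.name | items.qty
3 | F | frank | 6
4 | F | alice | 6
2 | D | frank | 3
After SELECT (3 rows):
items.qty
6
6
3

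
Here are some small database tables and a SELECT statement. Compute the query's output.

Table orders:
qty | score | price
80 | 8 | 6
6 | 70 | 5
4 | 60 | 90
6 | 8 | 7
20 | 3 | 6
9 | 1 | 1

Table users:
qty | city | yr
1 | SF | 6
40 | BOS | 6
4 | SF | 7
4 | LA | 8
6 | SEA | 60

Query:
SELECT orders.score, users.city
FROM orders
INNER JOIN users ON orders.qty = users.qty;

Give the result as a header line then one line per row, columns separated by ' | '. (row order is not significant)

After JOIN users (4 rows):
orders.qty | orders.score | orders.price | users.qty | users.city | users.yr
6 | 70 | 5 | 6 | SEA | 60
4 | 60 | 90 | 4 | SF | 7
4 | 60 | 90 | 4 | LA | 8
6 | 8 | 7 | 6 | SEA | 60
After SELECT (4 rows):
orders.score | users.city
70 | SEA
60 | SF
60 | LA
8 | SEA

== RESULT ==
orders.score | users.city
70 | SEA
60 | SF
60 | LA
8 | SEA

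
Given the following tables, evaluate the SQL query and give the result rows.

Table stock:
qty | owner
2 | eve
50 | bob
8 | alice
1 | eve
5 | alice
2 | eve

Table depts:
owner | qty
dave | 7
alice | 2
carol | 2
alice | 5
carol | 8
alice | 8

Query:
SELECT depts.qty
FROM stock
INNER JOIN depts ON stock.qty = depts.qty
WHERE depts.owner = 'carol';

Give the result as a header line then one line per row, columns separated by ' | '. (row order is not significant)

After JOIN depts (7 rows):
stock.qty | stock.owner | depts.owner | depts.qty
2 | eve | alice | 2
2 | eve | carol | 2
8 | alice | carol | 8
8 | alice | alice | 8
5 | alice | alice | 5
2 | eve | alice | 2
2 | eve | carol | 2
After WHERE (3 rows):
stock.qty | stock.owner | depts.owner | depts.qty
2 | eve | carol | 2
8 | alice | carol | 8
2 | eve | carol | 2
After SELECT (3 rows):
depts.qty
2
8
2

== RESULT ==
depts.qty
2
8
2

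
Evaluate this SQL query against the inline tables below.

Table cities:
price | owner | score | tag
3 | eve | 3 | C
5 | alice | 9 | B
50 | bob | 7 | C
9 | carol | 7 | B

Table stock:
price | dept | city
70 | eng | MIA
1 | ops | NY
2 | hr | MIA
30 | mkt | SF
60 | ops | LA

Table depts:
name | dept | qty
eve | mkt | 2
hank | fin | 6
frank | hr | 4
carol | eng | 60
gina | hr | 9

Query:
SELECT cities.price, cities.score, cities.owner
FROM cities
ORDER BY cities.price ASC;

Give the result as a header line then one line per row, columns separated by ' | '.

After SELECT (4 rows):
cities.price | cities.score | cities.owner
3 | 3 | eve
5 | 9 | alice
50 | 7 | bob
9 | 7 | carol
After ORDER BY (4 rows):
cities.price | cities.score | cities.owner
3 | 3 | eve
5 | 9 | alice
9 | 7 | carol
50 | 7 | bob

== RESULT ==
cities.price | cities.score | cities.owner
3 | 3 | eve
5 | 9 | alice
9 | 7 | carol
50 | 7 | bob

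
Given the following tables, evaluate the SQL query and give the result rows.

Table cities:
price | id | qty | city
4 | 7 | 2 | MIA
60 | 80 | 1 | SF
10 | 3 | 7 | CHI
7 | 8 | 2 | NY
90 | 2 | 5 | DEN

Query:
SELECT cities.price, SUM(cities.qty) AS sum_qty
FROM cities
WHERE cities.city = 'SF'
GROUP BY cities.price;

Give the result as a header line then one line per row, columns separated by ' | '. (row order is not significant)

== RESULT ==
cities.price | sum_qty
60 | 1

Derivation:
After WHERE (1 rows):
cities.price | cities.id | cities.qty | cities.city
60 | 80 | 1 | SF
After GROUP BY (1 rows):
cities.price | sum_qty
60 | 1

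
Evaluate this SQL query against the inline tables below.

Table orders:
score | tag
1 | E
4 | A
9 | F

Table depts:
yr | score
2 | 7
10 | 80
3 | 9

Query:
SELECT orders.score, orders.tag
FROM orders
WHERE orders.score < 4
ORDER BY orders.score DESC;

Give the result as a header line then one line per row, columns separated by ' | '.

== RESULT ==
orders.score | orders.tag
1 | E

Derivation:
After WHERE (1 rows):
orders.score | orders.tag
1 | E
After SELECT (1 rows):
orders.score | orders.tag
1 | E
After ORDER BY (1 rows):
orders.score | orders.tag
1 | E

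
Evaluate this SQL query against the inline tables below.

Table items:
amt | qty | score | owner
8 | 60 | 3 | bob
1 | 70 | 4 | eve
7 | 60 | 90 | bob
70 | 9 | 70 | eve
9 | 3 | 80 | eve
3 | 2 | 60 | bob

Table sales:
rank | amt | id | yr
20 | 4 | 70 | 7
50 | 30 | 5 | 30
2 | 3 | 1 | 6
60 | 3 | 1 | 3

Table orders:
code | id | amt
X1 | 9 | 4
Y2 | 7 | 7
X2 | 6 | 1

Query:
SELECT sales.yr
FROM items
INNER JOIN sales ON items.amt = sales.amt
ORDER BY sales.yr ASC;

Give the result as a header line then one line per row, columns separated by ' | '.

== RESULT ==
sales.yr
3
6

Derivation:
After JOIN sales (2 rows):
items.amt | items.qty | items.score | items.owner | sales.rank | sales.amt | sales.id | sales.yr
3 | 2 | 60 | bob | 2 | 3 | 1 | 6
3 | 2 | 60 | bob | 60 | 3 | 1 | 3
After SELECT (2 rows):
sales.yr
6
3
After ORDER BY (2 rows):
sales.yr
3
6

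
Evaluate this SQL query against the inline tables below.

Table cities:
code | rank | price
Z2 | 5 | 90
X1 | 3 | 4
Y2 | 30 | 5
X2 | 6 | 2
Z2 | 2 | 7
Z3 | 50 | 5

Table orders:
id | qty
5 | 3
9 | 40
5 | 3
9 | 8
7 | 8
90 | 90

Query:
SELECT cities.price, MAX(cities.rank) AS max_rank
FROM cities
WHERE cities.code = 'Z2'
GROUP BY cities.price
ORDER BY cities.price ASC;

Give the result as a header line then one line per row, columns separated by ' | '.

After WHERE (2 rows):
cities.code | cities.rank | cities.price
Z2 | 5 | 90
Z2 | 2 | 7
After GROUP BY (2 rows):
cities.price | max_rank
90 | 5
7 | 2
After ORDER BY (2 rows):
cities.price | max_rank
7 | 2
90 | 5

== RESULT ==
cities.price | max_rank
7 | 2
90 | 5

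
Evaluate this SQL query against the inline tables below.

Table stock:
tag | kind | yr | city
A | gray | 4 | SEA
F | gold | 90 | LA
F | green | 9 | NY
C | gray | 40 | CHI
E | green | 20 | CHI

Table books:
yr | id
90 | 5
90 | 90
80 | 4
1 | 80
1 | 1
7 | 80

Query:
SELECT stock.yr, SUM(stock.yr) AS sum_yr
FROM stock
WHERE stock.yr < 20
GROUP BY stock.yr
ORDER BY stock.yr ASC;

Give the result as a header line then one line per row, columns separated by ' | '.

== RESULT ==
stock.yr | sum_yr
4 | 4
9 | 9

Derivation:
After WHERE (2 rows):
stock.tag | stock.kind | stock.yr | stock.city
A | gray | 4 | SEA
F | green | 9 | NY
After GROUP BY (2 rows):
stock.yr | sum_yr
4 | 4
9 | 9
After ORDER BY (2 rows):
stock.yr | sum_yr
4 | 4
9 | 9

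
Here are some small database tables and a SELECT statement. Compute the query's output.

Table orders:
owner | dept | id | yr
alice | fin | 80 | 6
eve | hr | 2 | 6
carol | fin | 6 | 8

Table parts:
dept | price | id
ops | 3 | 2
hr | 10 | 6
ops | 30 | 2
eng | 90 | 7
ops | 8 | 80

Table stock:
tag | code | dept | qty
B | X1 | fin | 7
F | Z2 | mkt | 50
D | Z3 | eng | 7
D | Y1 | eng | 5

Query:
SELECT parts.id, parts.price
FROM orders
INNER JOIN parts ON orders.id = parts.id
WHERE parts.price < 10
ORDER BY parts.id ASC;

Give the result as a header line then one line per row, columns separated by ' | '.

== RESULT ==
parts.id | parts.price
2 | 3
80 | 8

Derivation:
After JOIN parts (4 rows):
orders.owner | orders.dept | orders.id | orders.yr | parts.dept | parts.price | parts.id
alice | fin | 80 | 6 | ops | 8 | 80
eve | hr | 2 | 6 | ops | 3 | 2
eve | hr | 2 | 6 | ops | 30 | 2
carol | fin | 6 | 8 | hr | 10 | 6
After WHERE (2 rows):
orders.owner | orders.dept | orders.id | orders.yr | parts.dept | parts.price | parts.id
alice | fin | 80 | 6 | ops | 8 | 80
eve | hr | 2 | 6 | ops | 3 | 2
After SELECT (2 rows):
parts.id | parts.price
80 | 8
2 | 3
After ORDER BY (2 rows):
parts.id | parts.price
2 | 3
80 | 8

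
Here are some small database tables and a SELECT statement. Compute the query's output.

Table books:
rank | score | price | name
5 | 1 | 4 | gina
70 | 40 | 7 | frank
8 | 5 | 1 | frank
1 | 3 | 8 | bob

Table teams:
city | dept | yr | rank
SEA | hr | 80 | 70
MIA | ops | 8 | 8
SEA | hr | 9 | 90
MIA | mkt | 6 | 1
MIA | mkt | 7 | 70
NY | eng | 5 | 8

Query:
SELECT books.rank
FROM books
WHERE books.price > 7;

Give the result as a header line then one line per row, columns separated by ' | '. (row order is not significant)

After WHERE (1 rows):
books.rank | books.score | books.price | books.name
1 | 3 | 8 | bob
After SELECT (1 rows):
books.rank
1

== RESULT ==
books.rank
1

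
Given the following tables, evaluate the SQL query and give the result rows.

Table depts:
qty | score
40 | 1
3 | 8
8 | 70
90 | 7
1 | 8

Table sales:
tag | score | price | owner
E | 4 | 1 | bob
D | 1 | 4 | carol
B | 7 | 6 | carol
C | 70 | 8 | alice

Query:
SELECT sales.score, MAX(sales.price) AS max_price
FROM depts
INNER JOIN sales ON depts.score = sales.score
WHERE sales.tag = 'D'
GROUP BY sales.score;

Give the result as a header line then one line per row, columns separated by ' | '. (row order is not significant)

After JOIN sales (3 rows):
depts.qty | depts.score | sales.tag | sales.score | sales.price | sales.owner
40 | 1 | D | 1 | 4 | carol
8 | 70 | C | 70 | 8 | alice
90 | 7 | B | 7 | 6 | carol
After WHERE (1 rows):
depts.qty | depts.score | sales.tag | sales.score | sales.price | sales.owner
40 | 1 | D | 1 | 4 | carol
After GROUP BY (1 rows):
sales.score | max_price
1 | 4

== RESULT ==
sales.score | max_price
1 | 4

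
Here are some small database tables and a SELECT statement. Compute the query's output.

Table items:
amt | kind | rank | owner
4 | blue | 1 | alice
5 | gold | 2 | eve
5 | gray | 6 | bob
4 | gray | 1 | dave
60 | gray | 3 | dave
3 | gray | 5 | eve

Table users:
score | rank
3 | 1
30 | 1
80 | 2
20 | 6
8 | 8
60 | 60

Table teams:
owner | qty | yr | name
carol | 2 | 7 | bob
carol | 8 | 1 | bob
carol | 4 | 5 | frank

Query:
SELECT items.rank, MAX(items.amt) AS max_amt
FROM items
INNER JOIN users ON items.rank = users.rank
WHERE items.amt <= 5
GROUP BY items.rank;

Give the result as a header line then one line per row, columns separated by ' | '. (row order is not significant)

== RESULT ==
items.rank | max_amt
1 | 4
2 | 5
6 | 5

Derivation:
After JOIN users (6 rows):
items.amt | items.kind | items.rank | items.owner | users.score | users.rank
4 | blue | 1 | alice | 3 | 1
4 | blue | 1 | alice | 30 | 1
5 | gold | 2 | eve | 80 | 2
5 | gray | 6 | bob | 20 | 6
4 | gray | 1 | dave | 3 | 1
4 | gray | 1 | dave | 30 | 1
After WHERE (6 rows):
items.amt | items.kind | items.rank | items.owner | users.score | users.rank
4 | blue | 1 | alice | 3 | 1
4 | blue | 1 | alice | 30 | 1
5 | gold | 2 | eve | 80 | 2
5 | gray | 6 | bob | 20 | 6
4 | gray | 1 | dave | 3 | 1
4 | gray | 1 | dave | 30 | 1
After GROUP BY (3 rows):
items.rank | max_amt
1 | 4
2 | 5
6 | 5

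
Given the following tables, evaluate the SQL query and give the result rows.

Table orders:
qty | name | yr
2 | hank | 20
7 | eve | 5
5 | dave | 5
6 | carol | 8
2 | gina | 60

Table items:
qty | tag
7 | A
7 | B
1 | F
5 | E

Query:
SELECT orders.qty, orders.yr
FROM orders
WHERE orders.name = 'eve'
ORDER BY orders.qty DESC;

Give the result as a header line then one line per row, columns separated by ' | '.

== RESULT ==
orders.qty | orders.yr
7 | 5

Derivation:
After WHERE (1 rows):
orders.qty | orders.name | orders.yr
7 | eve | 5
After SELECT (1 rows):
orders.qty | orders.yr
7 | 5
After ORDER BY (1 rows):
orders.qty | orders.yr
7 | 5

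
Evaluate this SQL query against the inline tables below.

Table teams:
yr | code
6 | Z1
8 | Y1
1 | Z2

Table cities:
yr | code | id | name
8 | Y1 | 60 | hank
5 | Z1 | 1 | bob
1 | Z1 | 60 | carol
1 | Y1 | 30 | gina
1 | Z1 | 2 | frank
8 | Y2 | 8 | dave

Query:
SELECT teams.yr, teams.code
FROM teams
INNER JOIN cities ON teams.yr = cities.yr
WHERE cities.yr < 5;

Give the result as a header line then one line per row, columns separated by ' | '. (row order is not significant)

== RESULT ==
teams.yr | teams.code
1 | Z2
1 | Z2
1 | Z2

Derivation:
After JOIN cities (5 rows):
teams.yr | teams.code | cities.yr | cities.code | cities.id | cities.name
8 | Y1 | 8 | Y1 | 60 | hank
8 | Y1 | 8 | Y2 | 8 | dave
1 | Z2 | 1 | Z1 | 60 | carol
1 | Z2 | 1 | Y1 | 30 | gina
1 | Z2 | 1 | Z1 | 2 | frank
After WHERE (3 rows):
teams.yr | teams.code | cities.yr | cities.code | cities.id | cities.name
1 | Z2 | 1 | Z1 | 60 | carol
1 | Z2 | 1 | Y1 | 30 | gina
1 | Z2 | 1 | Z1 | 2 | frank
After SELECT (3 rows):
teams.yr | teams.code
1 | Z2
1 | Z2
1 | Z2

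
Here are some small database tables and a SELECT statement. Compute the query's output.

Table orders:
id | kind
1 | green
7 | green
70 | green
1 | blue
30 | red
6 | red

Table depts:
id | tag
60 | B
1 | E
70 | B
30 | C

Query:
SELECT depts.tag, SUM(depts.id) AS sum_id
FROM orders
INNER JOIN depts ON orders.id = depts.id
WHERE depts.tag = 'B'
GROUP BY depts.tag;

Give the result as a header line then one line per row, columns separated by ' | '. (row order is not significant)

== RESULT ==
depts.tag | sum_id
B | 70

Derivation:
After JOIN depts (4 rows):
orders.id | orders.kind | depts.id | depts.tag
1 | green | 1 | E
70 | green | 70 | B
1 | blue | 1 | E
30 | red | 30 | C
After WHERE (1 rows):
orders.id | orders.kind | depts.id | depts.tag
70 | green | 70 | B
After GROUP BY (1 rows):
depts.tag | sum_id
B | 70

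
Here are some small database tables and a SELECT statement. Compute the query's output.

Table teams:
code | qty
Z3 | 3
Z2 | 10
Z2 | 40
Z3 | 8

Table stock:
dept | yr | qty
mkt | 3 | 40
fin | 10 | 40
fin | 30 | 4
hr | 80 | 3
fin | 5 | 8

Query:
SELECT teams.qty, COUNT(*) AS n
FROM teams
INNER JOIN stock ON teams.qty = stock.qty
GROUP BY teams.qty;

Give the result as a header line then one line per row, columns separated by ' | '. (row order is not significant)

After JOIN stock (4 rows):
teams.code | teams.qty | stock.dept | stock.yr | stock.qty
Z3 | 3 | hr | 80 | 3
Z2 | 40 | mkt | 3 | 40
Z2 | 40 | fin | 10 | 40
Z3 | 8 | fin | 5 | 8
After GROUP BY (3 rows):
teams.qty | n
3 | 1
40 | 2
8 | 1

== RESULT ==
teams.qty | n
3 | 1
40 | 2
8 | 1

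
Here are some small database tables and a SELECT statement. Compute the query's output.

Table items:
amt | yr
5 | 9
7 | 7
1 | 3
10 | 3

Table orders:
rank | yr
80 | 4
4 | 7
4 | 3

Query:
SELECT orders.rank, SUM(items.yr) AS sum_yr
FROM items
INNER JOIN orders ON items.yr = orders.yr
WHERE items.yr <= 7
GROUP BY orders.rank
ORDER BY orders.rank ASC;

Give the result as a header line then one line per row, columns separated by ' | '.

After JOIN orders (3 rows):
items.amt | items.yr | orders.rank | orders.yr
7 | 7 | 4 | 7
1 | 3 | 4 | 3
10 | 3 | 4 | 3
After WHERE (3 rows):
items.amt | items.yr | orders.rank | orders.yr
7 | 7 | 4 | 7
1 | 3 | 4 | 3
10 | 3 | 4 | 3
After GROUP BY (1 rows):
orders.rank | sum_yr
4 | 13
After ORDER BY (1 rows):
orders.rank | sum_yr
4 | 13

== RESULT ==
orders.rank | sum_yr
4 | 13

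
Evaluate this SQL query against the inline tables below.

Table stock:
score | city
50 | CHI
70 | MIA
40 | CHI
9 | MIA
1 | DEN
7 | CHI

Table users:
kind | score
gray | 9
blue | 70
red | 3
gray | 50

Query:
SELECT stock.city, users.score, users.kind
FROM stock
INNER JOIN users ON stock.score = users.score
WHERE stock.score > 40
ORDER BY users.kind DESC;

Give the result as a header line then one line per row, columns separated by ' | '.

== RESULT ==
stock.city | users.score | users.kind
CHI | 50 | gray
MIA | 70 | blue

Derivation:
After JOIN users (3 rows):
stock.score | stock.city | users.kind | users.score
50 | CHI | gray | 50
70 | MIA | blue | 70
9 | MIA | gray | 9
After WHERE (2 rows):
stock.score | stock.city | users.kind | users.score
50 | CHI | gray | 50
70 | MIA | blue | 70
After SELECT (2 rows):
stock.city | users.score | users.kind
CHI | 50 | gray
MIA | 70 | blue
After ORDER BY (2 rows):
stock.city | users.score | users.kind
CHI | 50 | gray
MIA | 70 | blue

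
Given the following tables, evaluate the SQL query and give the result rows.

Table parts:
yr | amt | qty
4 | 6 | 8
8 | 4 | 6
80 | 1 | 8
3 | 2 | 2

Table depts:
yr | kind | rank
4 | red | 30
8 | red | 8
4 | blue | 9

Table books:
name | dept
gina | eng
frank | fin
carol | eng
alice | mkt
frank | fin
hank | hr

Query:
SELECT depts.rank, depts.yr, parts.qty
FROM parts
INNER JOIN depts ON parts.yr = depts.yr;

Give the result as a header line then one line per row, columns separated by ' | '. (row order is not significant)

== RESULT ==
depts.rank | depts.yr | parts.qty
30 | 4 | 8
9 | 4 | 8
8 | 8 | 6

Derivation:
After JOIN depts (3 rows):
parts.yr | parts.amt | parts.qty | depts.yr | depts.kind | depts.rank
4 | 6 | 8 | 4 | red | 30
4 | 6 | 8 | 4 | blue | 9
8 | 4 | 6 | 8 | red | 8
After SELECT (3 rows):
depts.rank | depts.yr | parts.qty
30 | 4 | 8
9 | 4 | 8
8 | 8 | 6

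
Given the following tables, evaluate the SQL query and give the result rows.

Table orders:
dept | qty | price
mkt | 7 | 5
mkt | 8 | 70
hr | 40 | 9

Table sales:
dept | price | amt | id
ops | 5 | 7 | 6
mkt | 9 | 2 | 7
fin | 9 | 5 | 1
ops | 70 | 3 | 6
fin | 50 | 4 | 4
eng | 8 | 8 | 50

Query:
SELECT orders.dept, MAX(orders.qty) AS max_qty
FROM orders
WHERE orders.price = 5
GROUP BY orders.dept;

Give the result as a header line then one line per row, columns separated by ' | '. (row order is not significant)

After WHERE (1 rows):
orders.dept | orders.qty | orders.price
mkt | 7 | 5
After GROUP BY (1 rows):
orders.dept | max_qty
mkt | 7

== RESULT ==
orders.dept | max_qty
mkt | 7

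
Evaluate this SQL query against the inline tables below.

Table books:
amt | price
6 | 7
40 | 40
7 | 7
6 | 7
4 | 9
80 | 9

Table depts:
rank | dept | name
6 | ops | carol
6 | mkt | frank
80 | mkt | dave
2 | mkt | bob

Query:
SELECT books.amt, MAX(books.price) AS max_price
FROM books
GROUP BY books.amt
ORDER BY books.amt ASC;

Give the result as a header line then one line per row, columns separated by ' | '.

== RESULT ==
books.amt | max_price
4 | 9
6 | 7
7 | 7
40 | 40
80 | 9

Derivation:
After GROUP BY (5 rows):
books.amt | max_price
6 | 7
40 | 40
7 | 7
4 | 9
80 | 9
After ORDER BY (5 rows):
books.amt | max_price
4 | 9
6 | 7
7 | 7
40 | 40
80 | 9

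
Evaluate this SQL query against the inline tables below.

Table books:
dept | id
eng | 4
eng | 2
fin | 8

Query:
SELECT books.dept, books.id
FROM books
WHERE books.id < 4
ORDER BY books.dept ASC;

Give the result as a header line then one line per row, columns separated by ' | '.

After WHERE (1 rows):
books.dept | books.id
eng | 2
After SELECT (1 rows):
books.dept | books.id
eng | 2
After ORDER BY (1 rows):
books.dept | books.id
eng | 2

== RESULT ==
books.dept | books.id
eng | 2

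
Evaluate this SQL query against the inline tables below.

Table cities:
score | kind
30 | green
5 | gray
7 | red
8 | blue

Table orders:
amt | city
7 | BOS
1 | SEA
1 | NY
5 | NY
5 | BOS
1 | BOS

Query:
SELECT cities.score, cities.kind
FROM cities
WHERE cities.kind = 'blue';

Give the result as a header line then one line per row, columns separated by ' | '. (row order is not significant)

After WHERE (1 rows):
cities.score | cities.kind
8 | blue
After SELECT (1 rows):
cities.score | cities.kind
8 | blue

== RESULT ==
cities.score | cities.kind
8 | blue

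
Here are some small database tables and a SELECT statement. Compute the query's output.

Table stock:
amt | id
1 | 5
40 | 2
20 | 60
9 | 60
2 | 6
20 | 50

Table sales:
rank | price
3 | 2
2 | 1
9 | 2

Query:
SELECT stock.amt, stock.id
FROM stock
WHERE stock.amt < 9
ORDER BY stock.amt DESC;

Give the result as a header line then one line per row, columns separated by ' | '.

After WHERE (2 rows):
stock.amt | stock.id
1 | 5
2 | 6
After SELECT (2 rows):
stock.amt | stock.id
1 | 5
2 | 6
After ORDER BY (2 rows):
stock.amt | stock.id
2 | 6
1 | 5

== RESULT ==
stock.amt | stock.id
2 | 6
1 | 5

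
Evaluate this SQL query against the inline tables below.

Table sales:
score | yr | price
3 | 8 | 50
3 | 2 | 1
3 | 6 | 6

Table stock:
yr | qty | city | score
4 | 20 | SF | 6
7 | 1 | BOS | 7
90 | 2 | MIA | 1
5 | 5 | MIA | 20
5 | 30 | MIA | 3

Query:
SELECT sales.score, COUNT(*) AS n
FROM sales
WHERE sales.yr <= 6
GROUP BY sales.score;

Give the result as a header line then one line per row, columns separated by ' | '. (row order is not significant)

== RESULT ==
sales.score | n
3 | 2

Derivation:
After WHERE (2 rows):
sales.score | sales.yr | sales.price
3 | 2 | 1
3 | 6 | 6
After GROUP BY (1 rows):
sales.score | n
3 | 2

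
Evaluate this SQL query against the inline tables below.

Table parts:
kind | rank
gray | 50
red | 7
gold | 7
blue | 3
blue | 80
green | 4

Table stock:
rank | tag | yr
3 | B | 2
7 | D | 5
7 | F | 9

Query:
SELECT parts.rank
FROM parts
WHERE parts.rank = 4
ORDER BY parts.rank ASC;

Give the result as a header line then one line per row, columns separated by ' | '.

After WHERE (1 rows):
parts.kind | parts.rank
green | 4
After SELECT (1 rows):
parts.rank
4
After ORDER BY (1 rows):
parts.rank
4

== RESULT ==
parts.rank
4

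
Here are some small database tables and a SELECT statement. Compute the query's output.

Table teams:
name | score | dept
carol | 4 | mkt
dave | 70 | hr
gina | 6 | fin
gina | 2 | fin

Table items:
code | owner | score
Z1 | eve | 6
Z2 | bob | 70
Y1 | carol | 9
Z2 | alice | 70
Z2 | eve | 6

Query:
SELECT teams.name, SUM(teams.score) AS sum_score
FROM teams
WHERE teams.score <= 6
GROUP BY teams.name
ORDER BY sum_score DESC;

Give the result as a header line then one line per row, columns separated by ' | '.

== RESULT ==
teams.name | sum_score
gina | 8
carol | 4

Derivation:
After WHERE (3 rows):
teams.name | teams.score | teams.dept
carol | 4 | mkt
gina | 6 | fin
gina | 2 | fin
After GROUP BY (2 rows):
teams.name | sum_score
carol | 4
gina | 8
After ORDER BY (2 rows):
teams.name | sum_score
gina | 8
carol | 4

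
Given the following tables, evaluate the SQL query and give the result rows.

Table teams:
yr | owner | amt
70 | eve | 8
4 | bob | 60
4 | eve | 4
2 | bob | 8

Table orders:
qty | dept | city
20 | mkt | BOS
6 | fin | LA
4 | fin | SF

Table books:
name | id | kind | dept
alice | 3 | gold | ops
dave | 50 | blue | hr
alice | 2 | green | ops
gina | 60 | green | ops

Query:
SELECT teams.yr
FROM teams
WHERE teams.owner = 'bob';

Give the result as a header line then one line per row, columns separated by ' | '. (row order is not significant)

After WHERE (2 rows):
teams.yr | teams.owner | teams.amt
4 | bob | 60
2 | bob | 8
After SELECT (2 rows):
teams.yr
4
2

== RESULT ==
teams.yr
4
2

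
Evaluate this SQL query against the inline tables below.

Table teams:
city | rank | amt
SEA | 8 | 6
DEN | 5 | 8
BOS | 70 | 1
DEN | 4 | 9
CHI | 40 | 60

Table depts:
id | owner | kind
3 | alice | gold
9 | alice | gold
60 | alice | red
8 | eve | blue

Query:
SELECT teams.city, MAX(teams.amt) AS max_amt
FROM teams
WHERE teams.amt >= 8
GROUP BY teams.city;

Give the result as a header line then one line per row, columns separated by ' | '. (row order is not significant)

After WHERE (3 rows):
teams.city | teams.rank | teams.amt
DEN | 5 | 8
DEN | 4 | 9
CHI | 40 | 60
After GROUP BY (2 rows):
teams.city | max_amt
DEN | 9
CHI | 60

== RESULT ==
teams.city | max_amt
DEN | 9
CHI | 60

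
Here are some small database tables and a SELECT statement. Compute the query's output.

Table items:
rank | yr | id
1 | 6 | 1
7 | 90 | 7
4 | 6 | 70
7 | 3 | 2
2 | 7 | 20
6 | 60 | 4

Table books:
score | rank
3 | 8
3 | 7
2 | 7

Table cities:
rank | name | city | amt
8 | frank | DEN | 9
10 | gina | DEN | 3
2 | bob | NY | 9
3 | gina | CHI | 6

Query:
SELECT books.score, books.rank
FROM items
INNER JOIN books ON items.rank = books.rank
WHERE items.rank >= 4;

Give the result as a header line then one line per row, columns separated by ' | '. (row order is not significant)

After JOIN books (4 rows):
items.rank | items.yr | items.id | books.score | books.rank
7 | 90 | 7 | 3 | 7
7 | 90 | 7 | 2 | 7
7 | 3 | 2 | 3 | 7
7 | 3 | 2 | 2 | 7
After WHERE (4 rows):
items.rank | items.yr | items.id | books.score | books.rank
7 | 90 | 7 | 3 | 7
7 | 90 | 7 | 2 | 7
7 | 3 | 2 | 3 | 7
7 | 3 | 2 | 2 | 7
After SELECT (4 rows):
books.score | books.rank
3 | 7
2 | 7
3 | 7
2 | 7

== RESULT ==
books.score | books.rank
3 | 7
2 | 7
3 | 7
2 | 7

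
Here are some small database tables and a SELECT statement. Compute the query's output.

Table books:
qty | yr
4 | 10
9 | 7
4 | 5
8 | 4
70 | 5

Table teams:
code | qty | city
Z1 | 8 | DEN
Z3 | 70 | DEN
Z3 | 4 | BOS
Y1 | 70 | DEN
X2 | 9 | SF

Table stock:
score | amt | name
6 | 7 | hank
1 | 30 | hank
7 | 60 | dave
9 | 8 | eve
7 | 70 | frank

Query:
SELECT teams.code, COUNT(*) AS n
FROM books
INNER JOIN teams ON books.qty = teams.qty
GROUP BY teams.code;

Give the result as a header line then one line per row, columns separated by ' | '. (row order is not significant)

After JOIN teams (6 rows):
books.qty | books.yr | teams.code | teams.qty | teams.city
4 | 10 | Z3 | 4 | BOS
9 | 7 | X2 | 9 | SF
4 | 5 | Z3 | 4 | BOS
8 | 4 | Z1 | 8 | DEN
70 | 5 | Z3 | 70 | DEN
70 | 5 | Y1 | 70 | DEN
After GROUP BY (4 rows):
teams.code | n
Z3 | 3
X2 | 1
Z1 | 1
Y1 | 1

== RESULT ==
teams.code | n
Z3 | 3
X2 | 1
Z1 | 1
Y1 | 1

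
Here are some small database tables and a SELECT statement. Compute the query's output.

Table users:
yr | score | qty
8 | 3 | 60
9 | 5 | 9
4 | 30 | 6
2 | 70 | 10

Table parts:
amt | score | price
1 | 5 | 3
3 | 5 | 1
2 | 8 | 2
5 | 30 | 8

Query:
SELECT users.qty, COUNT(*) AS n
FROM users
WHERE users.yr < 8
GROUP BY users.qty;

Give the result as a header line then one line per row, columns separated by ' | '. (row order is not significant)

== RESULT ==
users.qty | n
6 | 1
10 | 1

Derivation:
After WHERE (2 rows):
users.yr | users.score | users.qty
4 | 30 | 6
2 | 70 | 10
After GROUP BY (2 rows):
users.qty | n
6 | 1
10 | 1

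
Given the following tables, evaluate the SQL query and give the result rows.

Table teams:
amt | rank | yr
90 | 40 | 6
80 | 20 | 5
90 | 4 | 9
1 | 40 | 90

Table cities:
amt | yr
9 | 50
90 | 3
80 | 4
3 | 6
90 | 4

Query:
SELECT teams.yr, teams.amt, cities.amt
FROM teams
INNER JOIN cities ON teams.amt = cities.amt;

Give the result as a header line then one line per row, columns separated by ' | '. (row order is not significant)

After JOIN cities (5 rows):
teams.amt | teams.rank | teams.yr | cities.amt | cities.yr
90 | 40 | 6 | 90 | 3
90 | 40 | 6 | 90 | 4
80 | 20 | 5 | 80 | 4
90 | 4 | 9 | 90 | 3
90 | 4 | 9 | 90 | 4
After SELECT (5 rows):
teams.yr | teams.amt | cities.amt
6 | 90 | 90
6 | 90 | 90
5 | 80 | 80
9 | 90 | 90
9 | 90 | 90

== RESULT ==
teams.yr | teams.amt | cities.amt
6 | 90 | 90
6 | 90 | 90
5 | 80 | 80
9 | 90 | 90
9 | 90 | 90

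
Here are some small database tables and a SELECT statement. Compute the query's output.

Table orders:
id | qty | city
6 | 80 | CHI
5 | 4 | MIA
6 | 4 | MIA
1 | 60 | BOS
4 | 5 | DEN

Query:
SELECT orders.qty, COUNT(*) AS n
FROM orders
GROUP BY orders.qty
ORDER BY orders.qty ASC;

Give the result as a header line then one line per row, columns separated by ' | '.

== RESULT ==
orders.qty | n
4 | 2
5 | 1
60 | 1
80 | 1

Derivation:
After GROUP BY (4 rows):
orders.qty | n
80 | 1
4 | 2
60 | 1
5 | 1
After ORDER BY (4 rows):
orders.qty | n
4 | 2
5 | 1
60 | 1
80 | 1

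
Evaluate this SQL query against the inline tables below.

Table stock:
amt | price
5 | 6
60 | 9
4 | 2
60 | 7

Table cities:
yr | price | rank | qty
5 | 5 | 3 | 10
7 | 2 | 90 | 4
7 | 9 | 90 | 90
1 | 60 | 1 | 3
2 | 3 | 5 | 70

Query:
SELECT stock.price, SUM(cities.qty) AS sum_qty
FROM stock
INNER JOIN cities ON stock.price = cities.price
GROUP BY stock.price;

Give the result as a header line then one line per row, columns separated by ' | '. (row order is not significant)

== RESULT ==
stock.price | sum_qty
9 | 90
2 | 4

Derivation:
After JOIN cities (2 rows):
stock.amt | stock.price | cities.yr | cities.price | cities.rank | cities.qty
60 | 9 | 7 | 9 | 90 | 90
4 | 2 | 7 | 2 | 90 | 4
After GROUP BY (2 rows):
stock.price | sum_qty
9 | 90
2 | 4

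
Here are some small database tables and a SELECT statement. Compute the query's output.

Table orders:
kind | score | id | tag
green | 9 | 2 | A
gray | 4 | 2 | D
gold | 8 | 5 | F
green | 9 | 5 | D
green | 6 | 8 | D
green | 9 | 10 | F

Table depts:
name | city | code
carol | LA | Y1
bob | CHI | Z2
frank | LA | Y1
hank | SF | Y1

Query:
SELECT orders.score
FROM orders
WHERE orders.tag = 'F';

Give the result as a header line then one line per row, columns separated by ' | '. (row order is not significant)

== RESULT ==
orders.score
8
9

Derivation:
After WHERE (2 rows):
orders.kind | orders.score | orders.id | orders.tag
gold | 8 | 5 | F
green | 9 | 10 | F
After SELECT (2 rows):
orders.score
8
9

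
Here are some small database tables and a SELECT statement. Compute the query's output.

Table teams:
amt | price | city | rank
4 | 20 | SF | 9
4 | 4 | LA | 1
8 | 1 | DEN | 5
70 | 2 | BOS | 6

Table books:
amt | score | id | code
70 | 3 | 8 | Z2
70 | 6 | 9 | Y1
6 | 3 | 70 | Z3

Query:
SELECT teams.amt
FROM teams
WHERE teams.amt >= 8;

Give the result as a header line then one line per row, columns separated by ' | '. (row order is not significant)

After WHERE (2 rows):
teams.amt | teams.price | teams.city | teams.rank
8 | 1 | DEN | 5
70 | 2 | BOS | 6
After SELECT (2 rows):
teams.amt
8
70

== RESULT ==
teams.amt
8
70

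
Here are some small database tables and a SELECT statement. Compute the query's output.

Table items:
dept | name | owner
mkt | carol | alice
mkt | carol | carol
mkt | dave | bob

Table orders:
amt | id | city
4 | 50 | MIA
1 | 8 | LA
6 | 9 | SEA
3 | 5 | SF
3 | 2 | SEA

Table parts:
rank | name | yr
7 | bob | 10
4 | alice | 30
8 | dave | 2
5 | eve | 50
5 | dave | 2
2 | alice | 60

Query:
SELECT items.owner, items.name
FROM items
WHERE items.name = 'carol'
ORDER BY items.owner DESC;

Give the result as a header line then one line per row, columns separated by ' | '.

After WHERE (2 rows):
items.dept | items.name | items.owner
mkt | carol | alice
mkt | carol | carol
After SELECT (2 rows):
items.owner | items.name
alice | carol
carol | carol
After ORDER BY (2 rows):
items.owner | items.name
carol | carol
alice | carol

== RESULT ==
items.owner | items.name
carol | carol
alice | carol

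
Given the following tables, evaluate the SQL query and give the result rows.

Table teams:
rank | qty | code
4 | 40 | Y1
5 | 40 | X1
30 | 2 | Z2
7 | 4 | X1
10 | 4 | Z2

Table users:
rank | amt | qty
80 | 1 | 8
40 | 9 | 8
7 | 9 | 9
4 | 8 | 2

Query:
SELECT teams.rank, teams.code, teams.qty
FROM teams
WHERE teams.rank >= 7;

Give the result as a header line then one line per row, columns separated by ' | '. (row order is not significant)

== RESULT ==
teams.rank | teams.code | teams.qty
30 | Z2 | 2
7 | X1 | 4
10 | Z2 | 4

Derivation:
After WHERE (3 rows):
teams.rank | teams.qty | teams.code
30 | 2 | Z2
7 | 4 | X1
10 | 4 | Z2
After SELECT (3 rows):
teams.rank | teams.code | teams.qty
30 | Z2 | 2
7 | X1 | 4
10 | Z2 | 4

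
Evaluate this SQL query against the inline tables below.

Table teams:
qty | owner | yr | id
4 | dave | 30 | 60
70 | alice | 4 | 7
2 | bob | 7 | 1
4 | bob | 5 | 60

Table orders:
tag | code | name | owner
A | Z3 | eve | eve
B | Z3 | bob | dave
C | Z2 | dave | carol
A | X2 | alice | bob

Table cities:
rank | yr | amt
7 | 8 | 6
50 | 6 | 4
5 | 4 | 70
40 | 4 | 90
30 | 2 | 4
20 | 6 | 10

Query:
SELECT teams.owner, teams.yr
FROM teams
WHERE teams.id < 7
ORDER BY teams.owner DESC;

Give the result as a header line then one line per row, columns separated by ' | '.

After WHERE (1 rows):
teams.qty | teams.owner | teams.yr | teams.id
2 | bob | 7 | 1
After SELECT (1 rows):
teams.owner | teams.yr
bob | 7
After ORDER BY (1 rows):
teams.owner | teams.yr
bob | 7

== RESULT ==
teams.owner | teams.yr
bob | 7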